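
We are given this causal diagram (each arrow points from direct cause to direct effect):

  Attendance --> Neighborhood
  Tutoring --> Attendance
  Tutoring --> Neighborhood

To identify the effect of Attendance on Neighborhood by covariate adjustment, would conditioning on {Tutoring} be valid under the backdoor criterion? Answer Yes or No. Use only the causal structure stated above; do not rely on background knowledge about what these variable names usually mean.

Yes

Backdoor paths from Attendance to Neighborhood (paths whose first edge points into Attendance):
  P1: Attendance <- Tutoring -> Neighborhood
Condition 1 (no descendant of Attendance in the set): holds — descendants of Attendance are {Neighborhood}; none are in {Tutoring}.
Condition 2 (every backdoor path blocked by {Tutoring}):
  P1: blocked at fork node Tutoring ∈ conditioning set.
{Tutoring} satisfies the backdoor criterion.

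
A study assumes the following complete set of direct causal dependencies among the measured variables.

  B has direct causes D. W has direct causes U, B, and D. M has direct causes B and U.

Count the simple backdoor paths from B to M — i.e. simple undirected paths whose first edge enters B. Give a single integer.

A backdoor path from B to M is any simple undirected path whose first edge points into B (i.e. leaves B via a parent).
Parents of B: {D}.
Enumerating:
  P1: B <- D -> W <- U -> M
That exhausts the simple backdoor paths. Count: 1.

1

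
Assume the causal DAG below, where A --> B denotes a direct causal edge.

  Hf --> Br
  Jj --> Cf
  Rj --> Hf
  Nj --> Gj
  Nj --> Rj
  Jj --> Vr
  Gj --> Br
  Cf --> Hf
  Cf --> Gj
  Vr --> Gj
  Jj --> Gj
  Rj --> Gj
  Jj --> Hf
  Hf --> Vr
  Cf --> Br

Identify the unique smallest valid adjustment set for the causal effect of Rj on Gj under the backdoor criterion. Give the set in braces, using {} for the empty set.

{Nj}

Variables eligible for adjustment (non-descendants of Rj, excluding Rj and Gj): {Cf, Jj, Nj}.
Backdoor paths from Rj to Gj:
  P1: Rj <- Nj -> Gj
The empty set is not sufficient: P1 (Rj <- Nj -> Gj) has no collider blocking it and no conditioned non-collider, so it is open.
Try {Nj}:
  P1: blocked at fork node Nj ∈ conditioning set.
{Nj} contains no descendant of Rj and blocks every backdoor path.
No other singleton works — e.g. {Jj} leaves P1 open — so {Nj} is the unique smallest valid adjustment set.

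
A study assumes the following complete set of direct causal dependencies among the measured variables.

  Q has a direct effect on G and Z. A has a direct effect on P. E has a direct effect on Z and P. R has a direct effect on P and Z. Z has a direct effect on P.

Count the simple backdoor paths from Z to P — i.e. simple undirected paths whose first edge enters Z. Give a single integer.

2

A backdoor path from Z to P is any simple undirected path whose first edge points into Z (i.e. leaves Z via a parent).
Parents of Z: {E, Q, R}.
Enumerating:
  P1: Z <- R -> P
  P2: Z <- E -> P
That exhausts the simple backdoor paths. Count: 2.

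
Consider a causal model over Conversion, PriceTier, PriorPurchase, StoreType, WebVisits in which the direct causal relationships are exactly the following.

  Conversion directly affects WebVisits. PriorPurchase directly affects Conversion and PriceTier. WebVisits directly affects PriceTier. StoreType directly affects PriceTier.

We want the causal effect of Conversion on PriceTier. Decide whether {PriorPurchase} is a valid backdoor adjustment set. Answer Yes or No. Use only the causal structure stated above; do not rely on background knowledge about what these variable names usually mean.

Yes

Backdoor paths from Conversion to PriceTier (paths whose first edge points into Conversion):
  P1: Conversion <- PriorPurchase -> PriceTier
Condition 1 (no descendant of Conversion in the set): holds — descendants of Conversion are {PriceTier, WebVisits}; none are in {PriorPurchase}.
Condition 2 (every backdoor path blocked by {PriorPurchase}):
  P1: blocked at fork node PriorPurchase ∈ conditioning set.
{PriorPurchase} satisfies the backdoor criterion.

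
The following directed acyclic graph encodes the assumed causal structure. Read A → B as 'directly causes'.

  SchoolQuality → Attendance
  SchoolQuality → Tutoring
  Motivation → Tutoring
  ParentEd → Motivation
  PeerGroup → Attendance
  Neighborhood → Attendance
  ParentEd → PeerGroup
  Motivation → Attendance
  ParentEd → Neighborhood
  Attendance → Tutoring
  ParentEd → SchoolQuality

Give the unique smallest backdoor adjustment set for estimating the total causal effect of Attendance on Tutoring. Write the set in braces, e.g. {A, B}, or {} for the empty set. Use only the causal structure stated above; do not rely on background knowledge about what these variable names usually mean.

Variables eligible for adjustment (non-descendants of Attendance, excluding Attendance and Tutoring): {Motivation, Neighborhood, ParentEd, PeerGroup, SchoolQuality}.
Backdoor paths from Attendance to Tutoring:
  P1: Attendance <- Neighborhood <- ParentEd -> Motivation -> Tutoring
  P2: Attendance <- Neighborhood <- ParentEd -> SchoolQuality -> Tutoring
  P3: Attendance <- Motivation <- ParentEd -> SchoolQuality -> Tutoring
  P4: Attendance <- Motivation -> Tutoring
  P5: Attendance <- SchoolQuality <- ParentEd -> Motivation -> Tutoring
  P6: Attendance <- SchoolQuality -> Tutoring
  P7: Attendance <- PeerGroup <- ParentEd -> Motivation -> Tutoring
  P8: Attendance <- PeerGroup <- ParentEd -> SchoolQuality -> Tutoring
The empty set is not sufficient: P1 (Attendance <- Neighborhood <- ParentEd -> Motivation -> Tutoring) has no collider blocking it and no conditioned non-collider, so it is open.
Try {Motivation, SchoolQuality}:
  P1: blocked at chain node Motivation ∈ conditioning set.
  P2: blocked at chain node SchoolQuality ∈ conditioning set.
  P3: blocked at chain node Motivation ∈ conditioning set.
  P4: blocked at fork node Motivation ∈ conditioning set.
  P5: blocked at chain node SchoolQuality ∈ conditioning set.
  P6: blocked at fork node SchoolQuality ∈ conditioning set.
  P7: blocked at chain node Motivation ∈ conditioning set.
  P8: blocked at chain node SchoolQuality ∈ conditioning set.
{Motivation, SchoolQuality} contains no descendant of Attendance and blocks every backdoor path.
Every element of {Motivation, SchoolQuality} is needed (dropping Motivation leaves P1 open; dropping SchoolQuality leaves P2 open), so no proper subset is valid.
Among all size-2 subsets of the eligible variables, only {Motivation, SchoolQuality} blocks every backdoor path, so it is the unique smallest valid adjustment set.

{Motivation, SchoolQuality}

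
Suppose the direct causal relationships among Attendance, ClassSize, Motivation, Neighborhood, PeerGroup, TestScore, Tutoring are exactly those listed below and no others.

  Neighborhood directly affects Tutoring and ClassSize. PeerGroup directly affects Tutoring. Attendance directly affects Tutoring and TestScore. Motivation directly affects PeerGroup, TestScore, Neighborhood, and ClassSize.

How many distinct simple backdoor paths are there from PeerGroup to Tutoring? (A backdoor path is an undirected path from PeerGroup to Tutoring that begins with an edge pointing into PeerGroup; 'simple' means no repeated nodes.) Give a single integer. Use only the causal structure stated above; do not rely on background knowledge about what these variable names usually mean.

3

A backdoor path from PeerGroup to Tutoring is any simple undirected path whose first edge points into PeerGroup (i.e. leaves PeerGroup via a parent).
Parents of PeerGroup: {Motivation}.
Enumerating:
  P1: PeerGroup <- Motivation -> TestScore <- Attendance -> Tutoring
  P2: PeerGroup <- Motivation -> Neighborhood -> Tutoring
  P3: PeerGroup <- Motivation -> ClassSize <- Neighborhood -> Tutoring
That exhausts the simple backdoor paths. Count: 3.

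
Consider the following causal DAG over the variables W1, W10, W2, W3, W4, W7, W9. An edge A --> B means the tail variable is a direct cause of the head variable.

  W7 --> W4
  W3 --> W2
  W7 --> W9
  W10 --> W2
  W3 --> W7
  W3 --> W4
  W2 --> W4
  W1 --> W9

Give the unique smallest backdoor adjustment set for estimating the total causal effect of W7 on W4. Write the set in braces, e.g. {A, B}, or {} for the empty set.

Variables eligible for adjustment (non-descendants of W7, excluding W7 and W4): {W1, W10, W2, W3}.
Backdoor paths from W7 to W4:
  P1: W7 <- W3 -> W2 -> W4
  P2: W7 <- W3 -> W4
The empty set is not sufficient: P1 (W7 <- W3 -> W2 -> W4) has no collider blocking it and no conditioned non-collider, so it is open.
Try {W3}:
  P1: blocked at fork node W3 ∈ conditioning set.
  P2: blocked at fork node W3 ∈ conditioning set.
{W3} contains no descendant of W7 and blocks every backdoor path.
No other singleton works — e.g. {W1} leaves P1 open — so {W3} is the unique smallest valid adjustment set.

{W3}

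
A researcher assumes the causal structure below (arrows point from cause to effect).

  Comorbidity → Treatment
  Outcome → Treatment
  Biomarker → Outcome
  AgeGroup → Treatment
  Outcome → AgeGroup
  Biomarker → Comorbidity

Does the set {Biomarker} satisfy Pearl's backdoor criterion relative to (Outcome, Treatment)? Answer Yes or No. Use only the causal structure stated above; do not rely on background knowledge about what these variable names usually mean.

Backdoor paths from Outcome to Treatment (paths whose first edge points into Outcome):
  P1: Outcome <- Biomarker -> Comorbidity -> Treatment
Condition 1 (no descendant of Outcome in the set): holds — descendants of Outcome are {AgeGroup, Treatment}; none are in {Biomarker}.
Condition 2 (every backdoor path blocked by {Biomarker}):
  P1: blocked at fork node Biomarker ∈ conditioning set.
{Biomarker} satisfies the backdoor criterion.

Yes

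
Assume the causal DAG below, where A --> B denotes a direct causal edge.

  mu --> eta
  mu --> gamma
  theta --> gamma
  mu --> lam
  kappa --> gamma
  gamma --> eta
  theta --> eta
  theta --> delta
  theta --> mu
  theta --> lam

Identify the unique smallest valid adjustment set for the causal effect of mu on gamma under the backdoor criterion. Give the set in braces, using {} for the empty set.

{theta}

Variables eligible for adjustment (non-descendants of mu, excluding mu and gamma): {delta, kappa, theta}.
Backdoor paths from mu to gamma:
  P1: mu <- theta -> gamma
  P2: mu <- theta -> eta <- gamma
The empty set is not sufficient: P1 (mu <- theta -> gamma) has no collider blocking it and no conditioned non-collider, so it is open.
Try {theta}:
  P1: blocked at fork node theta ∈ conditioning set.
  P2: blocked at fork node theta ∈ conditioning set.
{theta} contains no descendant of mu and blocks every backdoor path.
No other singleton works — e.g. {delta} leaves P1 open — so {theta} is the unique smallest valid adjustment set.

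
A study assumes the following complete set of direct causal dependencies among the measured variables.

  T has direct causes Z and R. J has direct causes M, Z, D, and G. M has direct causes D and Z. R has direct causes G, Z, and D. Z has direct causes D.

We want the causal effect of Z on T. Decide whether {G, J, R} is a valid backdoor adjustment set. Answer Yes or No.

Backdoor paths from Z to T (paths whose first edge points into Z):
  P1: Z <- D -> R -> T
  P2: Z <- D -> M -> J <- G -> R -> T
  P3: Z <- D -> J <- G -> R -> T
Condition 1 (no descendant of Z in the set): FAILS — J and R are descendants of Z.
Condition 2 (every backdoor path blocked by {G, J, R}):
  P1: blocked at chain node R ∈ conditioning set.
  P2: blocked at fork node G ∈ conditioning set.
  P3: blocked at fork node G ∈ conditioning set.
{G, J, R} does not satisfy the backdoor criterion.

No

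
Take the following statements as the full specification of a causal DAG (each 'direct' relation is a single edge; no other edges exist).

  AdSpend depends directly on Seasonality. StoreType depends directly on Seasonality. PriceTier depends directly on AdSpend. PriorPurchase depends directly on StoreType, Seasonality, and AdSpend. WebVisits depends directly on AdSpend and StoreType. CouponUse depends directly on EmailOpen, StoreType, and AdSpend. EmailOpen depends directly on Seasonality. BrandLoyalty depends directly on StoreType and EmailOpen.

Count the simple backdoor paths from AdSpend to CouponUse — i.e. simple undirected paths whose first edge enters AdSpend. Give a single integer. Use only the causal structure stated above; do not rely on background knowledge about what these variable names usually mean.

A backdoor path from AdSpend to CouponUse is any simple undirected path whose first edge points into AdSpend (i.e. leaves AdSpend via a parent).
Parents of AdSpend: {Seasonality}.
Enumerating:
  P1: AdSpend <- Seasonality -> EmailOpen -> CouponUse
  P2: AdSpend <- Seasonality -> EmailOpen -> BrandLoyalty <- StoreType -> CouponUse
  P3: AdSpend <- Seasonality -> StoreType -> CouponUse
  P4: AdSpend <- Seasonality -> StoreType -> BrandLoyalty <- EmailOpen -> CouponUse
  P5: AdSpend <- Seasonality -> PriorPurchase <- StoreType -> CouponUse
  P6: AdSpend <- Seasonality -> PriorPurchase <- StoreType -> BrandLoyalty <- EmailOpen -> CouponUse
That exhausts the simple backdoor paths. Count: 6.

6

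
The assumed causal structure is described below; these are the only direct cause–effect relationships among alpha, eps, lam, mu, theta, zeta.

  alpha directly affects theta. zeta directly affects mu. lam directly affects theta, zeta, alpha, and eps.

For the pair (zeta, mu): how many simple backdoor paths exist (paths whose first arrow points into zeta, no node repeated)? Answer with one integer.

A backdoor path from zeta to mu is any simple undirected path whose first edge points into zeta (i.e. leaves zeta via a parent).
Parents of zeta: {lam}.
No simple path from any parent of zeta reaches mu without revisiting zeta, so there are no backdoor paths.

0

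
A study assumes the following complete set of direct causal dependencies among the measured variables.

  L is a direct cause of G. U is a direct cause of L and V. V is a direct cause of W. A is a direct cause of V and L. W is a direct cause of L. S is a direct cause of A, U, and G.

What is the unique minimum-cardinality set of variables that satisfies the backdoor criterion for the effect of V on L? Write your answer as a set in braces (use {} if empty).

{A, U}

Variables eligible for adjustment (non-descendants of V, excluding V and L): {A, S, U}.
Backdoor paths from V to L:
  P1: V <- A <- S -> U -> L
  P2: V <- A <- S -> G <- L
  P3: V <- A -> L
  P4: V <- U <- S -> A -> L
  P5: V <- U <- S -> G <- L
  P6: V <- U -> L
The empty set is not sufficient: P1 (V <- A <- S -> U -> L) has no collider blocking it and no conditioned non-collider, so it is open.
Try {A, U}:
  P1: blocked at chain node A ∈ conditioning set.
  P2: blocked at chain node A ∈ conditioning set.
  P3: blocked at fork node A ∈ conditioning set.
  P4: blocked at chain node U ∈ conditioning set.
  P5: blocked at chain node U ∈ conditioning set.
  P6: blocked at fork node U ∈ conditioning set.
{A, U} contains no descendant of V and blocks every backdoor path.
Every element of {A, U} is needed (dropping A leaves P3 open; dropping U leaves P6 open), so no proper subset is valid.
Among all size-2 subsets of the eligible variables, only {A, U} blocks every backdoor path, so it is the unique smallest valid adjustment set.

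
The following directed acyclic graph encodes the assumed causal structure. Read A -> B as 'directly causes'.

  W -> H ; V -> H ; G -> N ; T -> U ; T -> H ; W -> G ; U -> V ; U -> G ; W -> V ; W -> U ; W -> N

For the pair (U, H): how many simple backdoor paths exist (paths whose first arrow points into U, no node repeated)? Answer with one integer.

A backdoor path from U to H is any simple undirected path whose first edge points into U (i.e. leaves U via a parent).
Parents of U: {T, W}.
Enumerating:
  P1: U <- W -> V -> H
  P2: U <- W -> H
  P3: U <- T -> H
That exhausts the simple backdoor paths. Count: 3.

3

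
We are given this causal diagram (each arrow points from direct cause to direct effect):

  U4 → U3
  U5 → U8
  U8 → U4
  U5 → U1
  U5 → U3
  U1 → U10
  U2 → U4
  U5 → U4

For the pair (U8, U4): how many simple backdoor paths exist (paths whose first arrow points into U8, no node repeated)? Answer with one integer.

A backdoor path from U8 to U4 is any simple undirected path whose first edge points into U8 (i.e. leaves U8 via a parent).
Parents of U8: {U5}.
Enumerating:
  P1: U8 <- U5 -> U4
  P2: U8 <- U5 -> U3 <- U4
That exhausts the simple backdoor paths. Count: 2.

2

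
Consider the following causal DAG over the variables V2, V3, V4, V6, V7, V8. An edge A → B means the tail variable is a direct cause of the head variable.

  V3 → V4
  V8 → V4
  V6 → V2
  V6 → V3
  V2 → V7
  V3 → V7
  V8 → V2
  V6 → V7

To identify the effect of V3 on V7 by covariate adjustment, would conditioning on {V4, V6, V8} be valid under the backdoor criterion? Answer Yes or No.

No

Backdoor paths from V3 to V7 (paths whose first edge points into V3):
  P1: V3 <- V6 -> V2 -> V7
  P2: V3 <- V6 -> V7
Condition 1 (no descendant of V3 in the set): FAILS — V4 is a descendant of V3.
Condition 2 (every backdoor path blocked by {V4, V6, V8}):
  P1: blocked at fork node V6 ∈ conditioning set.
  P2: blocked at fork node V6 ∈ conditioning set.
{V4, V6, V8} does not satisfy the backdoor criterion.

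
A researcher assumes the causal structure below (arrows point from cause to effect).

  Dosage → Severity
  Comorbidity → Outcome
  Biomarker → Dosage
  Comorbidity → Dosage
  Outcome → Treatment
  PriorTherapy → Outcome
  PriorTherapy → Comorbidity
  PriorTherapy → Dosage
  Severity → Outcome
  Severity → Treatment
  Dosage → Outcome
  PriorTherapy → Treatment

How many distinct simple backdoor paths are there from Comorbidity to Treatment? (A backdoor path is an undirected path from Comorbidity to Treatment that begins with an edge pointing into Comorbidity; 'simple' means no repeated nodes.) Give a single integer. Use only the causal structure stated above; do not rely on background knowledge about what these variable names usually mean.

A backdoor path from Comorbidity to Treatment is any simple undirected path whose first edge points into Comorbidity (i.e. leaves Comorbidity via a parent).
Parents of Comorbidity: {PriorTherapy}.
Enumerating:
  P1: Comorbidity <- PriorTherapy -> Dosage -> Severity -> Outcome -> Treatment
  P2: Comorbidity <- PriorTherapy -> Dosage -> Severity -> Treatment
  P3: Comorbidity <- PriorTherapy -> Dosage -> Outcome <- Severity -> Treatment
  P4: Comorbidity <- PriorTherapy -> Dosage -> Outcome -> Treatment
  P5: Comorbidity <- PriorTherapy -> Outcome <- Dosage -> Severity -> Treatment
  P6: Comorbidity <- PriorTherapy -> Outcome <- Severity -> Treatment
  P7: Comorbidity <- PriorTherapy -> Outcome -> Treatment
  P8: Comorbidity <- PriorTherapy -> Treatment
That exhausts the simple backdoor paths. Count: 8.

8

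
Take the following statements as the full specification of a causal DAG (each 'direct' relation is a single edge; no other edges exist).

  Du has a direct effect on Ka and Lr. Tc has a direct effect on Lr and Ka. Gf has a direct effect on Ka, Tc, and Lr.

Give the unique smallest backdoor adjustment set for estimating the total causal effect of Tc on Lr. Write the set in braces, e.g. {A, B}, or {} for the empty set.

{Gf}

Variables eligible for adjustment (non-descendants of Tc, excluding Tc and Lr): {Du, Gf}.
Backdoor paths from Tc to Lr:
  P1: Tc <- Gf -> Lr
  P2: Tc <- Gf -> Ka <- Du -> Lr
The empty set is not sufficient: P1 (Tc <- Gf -> Lr) has no collider blocking it and no conditioned non-collider, so it is open.
Try {Gf}:
  P1: blocked at fork node Gf ∈ conditioning set.
  P2: blocked at fork node Gf ∈ conditioning set.
{Gf} contains no descendant of Tc and blocks every backdoor path.
No other singleton works — e.g. {Du} leaves P1 open — so {Gf} is the unique smallest valid adjustment set.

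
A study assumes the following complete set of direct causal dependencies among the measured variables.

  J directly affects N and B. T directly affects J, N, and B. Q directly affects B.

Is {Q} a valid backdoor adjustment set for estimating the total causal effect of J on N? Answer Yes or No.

No

Backdoor paths from J to N (paths whose first edge points into J):
  P1: J <- T -> N
Condition 1 (no descendant of J in the set): holds — descendants of J are {B, N}; none are in {Q}.
Condition 2 (every backdoor path blocked by {Q}):
  P1: open — no interior node is in the conditioning set.
{Q} does not satisfy the backdoor criterion.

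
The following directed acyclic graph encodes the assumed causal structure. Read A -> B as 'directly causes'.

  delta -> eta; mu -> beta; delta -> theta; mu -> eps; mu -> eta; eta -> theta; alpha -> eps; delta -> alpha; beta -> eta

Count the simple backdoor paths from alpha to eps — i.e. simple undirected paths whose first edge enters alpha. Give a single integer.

A backdoor path from alpha to eps is any simple undirected path whose first edge points into alpha (i.e. leaves alpha via a parent).
Parents of alpha: {delta}.
Enumerating:
  P1: alpha <- delta -> eta <- mu -> eps
  P2: alpha <- delta -> eta <- beta <- mu -> eps
  P3: alpha <- delta -> theta <- eta <- mu -> eps
  P4: alpha <- delta -> theta <- eta <- beta <- mu -> eps
That exhausts the simple backdoor paths. Count: 4.

4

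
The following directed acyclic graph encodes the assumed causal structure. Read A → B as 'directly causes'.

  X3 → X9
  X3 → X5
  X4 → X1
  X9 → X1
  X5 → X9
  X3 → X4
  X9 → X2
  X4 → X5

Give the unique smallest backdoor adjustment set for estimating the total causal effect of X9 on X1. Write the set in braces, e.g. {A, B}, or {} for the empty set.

{X4}

Variables eligible for adjustment (non-descendants of X9, excluding X9 and X1): {X3, X4, X5}.
Backdoor paths from X9 to X1:
  P1: X9 <- X3 -> X4 -> X1
  P2: X9 <- X3 -> X5 <- X4 -> X1
  P3: X9 <- X5 <- X3 -> X4 -> X1
  P4: X9 <- X5 <- X4 -> X1
The empty set is not sufficient: P1 (X9 <- X3 -> X4 -> X1) has no collider blocking it and no conditioned non-collider, so it is open.
Try {X4}:
  P1: blocked at chain node X4 ∈ conditioning set.
  P2: blocked at collider X5 (neither it nor any descendant is in the conditioning set).
  P3: blocked at chain node X4 ∈ conditioning set.
  P4: blocked at fork node X4 ∈ conditioning set.
{X4} contains no descendant of X9 and blocks every backdoor path.
No other singleton works — e.g. {X3} leaves P4 open — so {X4} is the unique smallest valid adjustment set.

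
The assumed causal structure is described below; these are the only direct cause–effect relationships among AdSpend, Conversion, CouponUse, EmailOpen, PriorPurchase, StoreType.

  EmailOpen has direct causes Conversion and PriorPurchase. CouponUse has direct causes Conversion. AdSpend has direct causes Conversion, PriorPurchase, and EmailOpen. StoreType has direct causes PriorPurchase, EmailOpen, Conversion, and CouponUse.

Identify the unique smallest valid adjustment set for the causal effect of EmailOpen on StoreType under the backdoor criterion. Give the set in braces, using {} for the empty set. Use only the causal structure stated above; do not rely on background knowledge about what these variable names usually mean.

Variables eligible for adjustment (non-descendants of EmailOpen, excluding EmailOpen and StoreType): {Conversion, CouponUse, PriorPurchase}.
Backdoor paths from EmailOpen to StoreType:
  P1: EmailOpen <- Conversion -> CouponUse -> StoreType
  P2: EmailOpen <- Conversion -> StoreType
  P3: EmailOpen <- Conversion -> AdSpend <- PriorPurchase -> StoreType
  P4: EmailOpen <- PriorPurchase -> StoreType
  P5: EmailOpen <- PriorPurchase -> AdSpend <- Conversion -> CouponUse -> StoreType
  P6: EmailOpen <- PriorPurchase -> AdSpend <- Conversion -> StoreType
The empty set is not sufficient: P1 (EmailOpen <- Conversion -> CouponUse -> StoreType) has no collider blocking it and no conditioned non-collider, so it is open.
Try {Conversion, PriorPurchase}:
  P1: blocked at fork node Conversion ∈ conditioning set.
  P2: blocked at fork node Conversion ∈ conditioning set.
  P3: blocked at fork node Conversion ∈ conditioning set.
  P4: blocked at fork node PriorPurchase ∈ conditioning set.
  P5: blocked at fork node PriorPurchase ∈ conditioning set.
  P6: blocked at fork node PriorPurchase ∈ conditioning set.
{Conversion, PriorPurchase} contains no descendant of EmailOpen and blocks every backdoor path.
Every element of {Conversion, PriorPurchase} is needed (dropping Conversion leaves P1 open; dropping PriorPurchase leaves P4 open), so no proper subset is valid.
Among all size-2 subsets of the eligible variables, only {Conversion, PriorPurchase} blocks every backdoor path, so it is the unique smallest valid adjustment set.

{Conversion, PriorPurchase}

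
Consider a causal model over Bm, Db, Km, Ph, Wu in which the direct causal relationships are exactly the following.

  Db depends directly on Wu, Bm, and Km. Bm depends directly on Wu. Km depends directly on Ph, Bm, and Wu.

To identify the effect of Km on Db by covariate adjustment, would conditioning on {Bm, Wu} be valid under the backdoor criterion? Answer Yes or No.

Backdoor paths from Km to Db (paths whose first edge points into Km):
  P1: Km <- Wu -> Bm -> Db
  P2: Km <- Wu -> Db
  P3: Km <- Bm <- Wu -> Db
  P4: Km <- Bm -> Db
Condition 1 (no descendant of Km in the set): holds — descendants of Km are {Db}; none are in {Bm, Wu}.
Condition 2 (every backdoor path blocked by {Bm, Wu}):
  P1: blocked at fork node Wu ∈ conditioning set.
  P2: blocked at fork node Wu ∈ conditioning set.
  P3: blocked at chain node Bm ∈ conditioning set.
  P4: blocked at fork node Bm ∈ conditioning set.
{Bm, Wu} satisfies the backdoor criterion.

Yes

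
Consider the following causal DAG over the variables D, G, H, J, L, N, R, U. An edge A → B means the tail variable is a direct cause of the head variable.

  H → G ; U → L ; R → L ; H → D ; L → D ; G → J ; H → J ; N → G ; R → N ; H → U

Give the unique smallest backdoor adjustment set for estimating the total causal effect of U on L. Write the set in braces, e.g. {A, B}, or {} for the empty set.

{}

Variables eligible for adjustment (non-descendants of U, excluding U and L): {G, H, J, N, R}.
Backdoor paths from U to L:
  P1: U <- H -> G <- N <- R -> L
  P2: U <- H -> J <- G <- N <- R -> L
  P3: U <- H -> D <- L
Each backdoor path contains an unconditioned collider, so every path is already blocked with the empty conditioning set:
  P1: blocked at collider G (neither it nor any descendant is in the conditioning set).
  P2: blocked at collider J (neither it nor any descendant is in the conditioning set).
  P3: blocked at collider D (neither it nor any descendant is in the conditioning set).
The empty set is therefore the unique smallest valid set.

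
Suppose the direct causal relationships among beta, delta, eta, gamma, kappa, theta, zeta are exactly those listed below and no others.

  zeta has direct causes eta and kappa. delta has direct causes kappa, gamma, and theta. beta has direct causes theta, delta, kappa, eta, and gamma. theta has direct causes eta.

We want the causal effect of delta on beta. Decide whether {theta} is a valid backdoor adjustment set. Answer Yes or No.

No

Backdoor paths from delta to beta (paths whose first edge points into delta):
  P1: delta <- theta <- eta -> zeta <- kappa -> beta
  P2: delta <- theta <- eta -> beta
  P3: delta <- theta -> beta
  P4: delta <- kappa -> zeta <- eta -> theta -> beta
  P5: delta <- kappa -> zeta <- eta -> beta
  P6: delta <- kappa -> beta
  P7: delta <- gamma -> beta
Condition 1 (no descendant of delta in the set): holds — descendants of delta are {beta}; none are in {theta}.
Condition 2 (every backdoor path blocked by {theta}):
  P1: blocked at chain node theta ∈ conditioning set.
  P2: blocked at chain node theta ∈ conditioning set.
  P3: blocked at fork node theta ∈ conditioning set.
  P4: blocked at collider zeta (neither it nor any descendant is in the conditioning set).
  P5: blocked at collider zeta (neither it nor any descendant is in the conditioning set).
  P6: open — no interior node is in the conditioning set.
  P7: open — no interior node is in the conditioning set.
{theta} does not satisfy the backdoor criterion.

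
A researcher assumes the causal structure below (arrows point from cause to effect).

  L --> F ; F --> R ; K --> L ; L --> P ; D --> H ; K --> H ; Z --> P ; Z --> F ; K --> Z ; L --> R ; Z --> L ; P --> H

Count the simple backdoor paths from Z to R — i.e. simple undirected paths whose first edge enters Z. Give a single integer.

4

A backdoor path from Z to R is any simple undirected path whose first edge points into Z (i.e. leaves Z via a parent).
Parents of Z: {K}.
Enumerating:
  P1: Z <- K -> L -> F -> R
  P2: Z <- K -> L -> R
  P3: Z <- K -> H <- P <- L -> F -> R
  P4: Z <- K -> H <- P <- L -> R
That exhausts the simple backdoor paths. Count: 4.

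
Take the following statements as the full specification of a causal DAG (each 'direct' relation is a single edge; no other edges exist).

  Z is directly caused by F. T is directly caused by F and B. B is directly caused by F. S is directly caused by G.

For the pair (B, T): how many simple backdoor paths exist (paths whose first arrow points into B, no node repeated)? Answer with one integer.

1

A backdoor path from B to T is any simple undirected path whose first edge points into B (i.e. leaves B via a parent).
Parents of B: {F}.
Enumerating:
  P1: B <- F -> T
That exhausts the simple backdoor paths. Count: 1.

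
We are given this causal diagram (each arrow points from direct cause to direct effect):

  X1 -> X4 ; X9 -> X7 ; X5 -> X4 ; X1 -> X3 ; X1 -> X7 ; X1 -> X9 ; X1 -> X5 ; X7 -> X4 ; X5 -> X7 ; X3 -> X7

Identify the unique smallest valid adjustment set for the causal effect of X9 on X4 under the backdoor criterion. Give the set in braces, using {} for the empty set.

{X1}

Variables eligible for adjustment (non-descendants of X9, excluding X9 and X4): {X1, X3, X5}.
Backdoor paths from X9 to X4:
  P1: X9 <- X1 -> X3 -> X7 <- X5 -> X4
  P2: X9 <- X1 -> X3 -> X7 -> X4
  P3: X9 <- X1 -> X5 -> X7 -> X4
  P4: X9 <- X1 -> X5 -> X4
  P5: X9 <- X1 -> X7 <- X5 -> X4
  P6: X9 <- X1 -> X7 -> X4
  P7: X9 <- X1 -> X4
The empty set is not sufficient: P2 (X9 <- X1 -> X3 -> X7 -> X4) has no collider blocking it and no conditioned non-collider, so it is open.
Try {X1}:
  P1: blocked at fork node X1 ∈ conditioning set.
  P2: blocked at fork node X1 ∈ conditioning set.
  P3: blocked at fork node X1 ∈ conditioning set.
  P4: blocked at fork node X1 ∈ conditioning set.
  P5: blocked at fork node X1 ∈ conditioning set.
  P6: blocked at fork node X1 ∈ conditioning set.
  P7: blocked at fork node X1 ∈ conditioning set.
{X1} contains no descendant of X9 and blocks every backdoor path.
No other singleton works — e.g. {X3} leaves P3 open — so {X1} is the unique smallest valid adjustment set.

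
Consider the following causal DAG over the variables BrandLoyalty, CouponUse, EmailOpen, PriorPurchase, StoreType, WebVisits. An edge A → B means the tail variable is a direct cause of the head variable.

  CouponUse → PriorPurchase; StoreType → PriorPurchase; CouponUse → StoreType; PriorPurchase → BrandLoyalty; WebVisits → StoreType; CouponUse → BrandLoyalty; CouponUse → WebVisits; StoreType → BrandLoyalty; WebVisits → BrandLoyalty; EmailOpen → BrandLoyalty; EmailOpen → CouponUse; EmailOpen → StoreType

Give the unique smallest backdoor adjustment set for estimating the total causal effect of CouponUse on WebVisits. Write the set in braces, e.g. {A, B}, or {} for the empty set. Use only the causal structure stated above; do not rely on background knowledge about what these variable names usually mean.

Variables eligible for adjustment (non-descendants of CouponUse, excluding CouponUse and WebVisits): {EmailOpen}.
Backdoor paths from CouponUse to WebVisits:
  P1: CouponUse <- EmailOpen -> StoreType <- WebVisits
  P2: CouponUse <- EmailOpen -> StoreType -> PriorPurchase -> BrandLoyalty <- WebVisits
  P3: CouponUse <- EmailOpen -> StoreType -> BrandLoyalty <- WebVisits
  P4: CouponUse <- EmailOpen -> BrandLoyalty <- WebVisits
  P5: CouponUse <- EmailOpen -> BrandLoyalty <- StoreType <- WebVisits
  P6: CouponUse <- EmailOpen -> BrandLoyalty <- PriorPurchase <- StoreType <- WebVisits
Each backdoor path contains an unconditioned collider, so every path is already blocked with the empty conditioning set:
  P1: blocked at collider StoreType (neither it nor any descendant is in the conditioning set).
  P2: blocked at collider BrandLoyalty (neither it nor any descendant is in the conditioning set).
  P3: blocked at collider BrandLoyalty (neither it nor any descendant is in the conditioning set).
  P4: blocked at collider BrandLoyalty (neither it nor any descendant is in the conditioning set).
  P5: blocked at collider BrandLoyalty (neither it nor any descendant is in the conditioning set).
  P6: blocked at collider BrandLoyalty (neither it nor any descendant is in the conditioning set).
The empty set is therefore the unique smallest valid set.

{}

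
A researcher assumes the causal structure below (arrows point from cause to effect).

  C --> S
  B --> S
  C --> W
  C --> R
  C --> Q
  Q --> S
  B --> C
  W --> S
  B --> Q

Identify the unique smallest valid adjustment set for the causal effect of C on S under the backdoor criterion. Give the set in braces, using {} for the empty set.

{B}

Variables eligible for adjustment (non-descendants of C, excluding C and S): {B}.
Backdoor paths from C to S:
  P1: C <- B -> Q -> S
  P2: C <- B -> S
The empty set is not sufficient: P1 (C <- B -> Q -> S) has no collider blocking it and no conditioned non-collider, so it is open.
Try {B}:
  P1: blocked at fork node B ∈ conditioning set.
  P2: blocked at fork node B ∈ conditioning set.
{B} contains no descendant of C and blocks every backdoor path.
{B} is the unique smallest valid adjustment set.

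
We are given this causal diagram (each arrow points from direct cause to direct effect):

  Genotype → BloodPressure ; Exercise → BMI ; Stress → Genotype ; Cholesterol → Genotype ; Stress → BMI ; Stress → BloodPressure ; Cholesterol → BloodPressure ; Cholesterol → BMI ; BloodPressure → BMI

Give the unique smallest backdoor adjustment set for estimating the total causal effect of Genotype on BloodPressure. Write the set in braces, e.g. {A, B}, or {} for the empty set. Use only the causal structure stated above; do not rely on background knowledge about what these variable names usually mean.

Variables eligible for adjustment (non-descendants of Genotype, excluding Genotype and BloodPressure): {Cholesterol, Exercise, Stress}.
Backdoor paths from Genotype to BloodPressure:
  P1: Genotype <- Stress -> BloodPressure
  P2: Genotype <- Stress -> BMI <- Cholesterol -> BloodPressure
  P3: Genotype <- Stress -> BMI <- BloodPressure
  P4: Genotype <- Cholesterol -> BloodPressure
  P5: Genotype <- Cholesterol -> BMI <- Stress -> BloodPressure
  P6: Genotype <- Cholesterol -> BMI <- BloodPressure
The empty set is not sufficient: P1 (Genotype <- Stress -> BloodPressure) has no collider blocking it and no conditioned non-collider, so it is open.
Try {Cholesterol, Stress}:
  P1: blocked at fork node Stress ∈ conditioning set.
  P2: blocked at fork node Stress ∈ conditioning set.
  P3: blocked at fork node Stress ∈ conditioning set.
  P4: blocked at fork node Cholesterol ∈ conditioning set.
  P5: blocked at fork node Cholesterol ∈ conditioning set.
  P6: blocked at fork node Cholesterol ∈ conditioning set.
{Cholesterol, Stress} contains no descendant of Genotype and blocks every backdoor path.
Every element of {Cholesterol, Stress} is needed (dropping Cholesterol leaves P4 open; dropping Stress leaves P1 open), so no proper subset is valid.
Among all size-2 subsets of the eligible variables, only {Cholesterol, Stress} blocks every backdoor path, so it is the unique smallest valid adjustment set.

{Cholesterol, Stress}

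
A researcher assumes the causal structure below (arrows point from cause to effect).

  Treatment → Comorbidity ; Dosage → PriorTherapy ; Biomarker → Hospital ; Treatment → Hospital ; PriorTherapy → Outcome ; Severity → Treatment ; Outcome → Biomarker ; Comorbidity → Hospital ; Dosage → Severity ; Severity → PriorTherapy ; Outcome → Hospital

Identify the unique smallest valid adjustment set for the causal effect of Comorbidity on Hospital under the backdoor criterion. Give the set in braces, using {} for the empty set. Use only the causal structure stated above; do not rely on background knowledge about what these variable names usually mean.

{Treatment}

Variables eligible for adjustment (non-descendants of Comorbidity, excluding Comorbidity and Hospital): {Biomarker, Dosage, Outcome, PriorTherapy, Severity, Treatment}.
Backdoor paths from Comorbidity to Hospital:
  P1: Comorbidity <- Treatment <- Severity <- Dosage -> PriorTherapy -> Outcome -> Biomarker -> Hospital
  P2: Comorbidity <- Treatment <- Severity <- Dosage -> PriorTherapy -> Outcome -> Hospital
  P3: Comorbidity <- Treatment <- Severity -> PriorTherapy -> Outcome -> Biomarker -> Hospital
  P4: Comorbidity <- Treatment <- Severity -> PriorTherapy -> Outcome -> Hospital
  P5: Comorbidity <- Treatment -> Hospital
The empty set is not sufficient: P1 (Comorbidity <- Treatment <- Severity <- Dosage -> PriorTherapy -> Outcome -> Biomarker -> Hospital) has no collider blocking it and no conditioned non-collider, so it is open.
Try {Treatment}:
  P1: blocked at chain node Treatment ∈ conditioning set.
  P2: blocked at chain node Treatment ∈ conditioning set.
  P3: blocked at chain node Treatment ∈ conditioning set.
  P4: blocked at chain node Treatment ∈ conditioning set.
  P5: blocked at fork node Treatment ∈ conditioning set.
{Treatment} contains no descendant of Comorbidity and blocks every backdoor path.
No other singleton works — e.g. {Dosage} leaves P3 open — so {Treatment} is the unique smallest valid adjustment set.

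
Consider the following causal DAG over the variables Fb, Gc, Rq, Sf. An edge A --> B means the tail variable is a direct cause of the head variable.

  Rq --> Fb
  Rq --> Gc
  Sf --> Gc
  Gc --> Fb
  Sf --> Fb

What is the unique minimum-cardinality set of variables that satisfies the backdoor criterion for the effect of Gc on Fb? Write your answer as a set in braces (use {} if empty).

{Rq, Sf}

Variables eligible for adjustment (non-descendants of Gc, excluding Gc and Fb): {Rq, Sf}.
Backdoor paths from Gc to Fb:
  P1: Gc <- Rq -> Fb
  P2: Gc <- Sf -> Fb
The empty set is not sufficient: P1 (Gc <- Rq -> Fb) has no collider blocking it and no conditioned non-collider, so it is open.
Try {Rq, Sf}:
  P1: blocked at fork node Rq ∈ conditioning set.
  P2: blocked at fork node Sf ∈ conditioning set.
{Rq, Sf} contains no descendant of Gc and blocks every backdoor path.
Every element of {Rq, Sf} is needed (dropping Rq leaves P1 open; dropping Sf leaves P2 open), so no proper subset is valid.
Among all size-2 subsets of the eligible variables, only {Rq, Sf} blocks every backdoor path, so it is the unique smallest valid adjustment set.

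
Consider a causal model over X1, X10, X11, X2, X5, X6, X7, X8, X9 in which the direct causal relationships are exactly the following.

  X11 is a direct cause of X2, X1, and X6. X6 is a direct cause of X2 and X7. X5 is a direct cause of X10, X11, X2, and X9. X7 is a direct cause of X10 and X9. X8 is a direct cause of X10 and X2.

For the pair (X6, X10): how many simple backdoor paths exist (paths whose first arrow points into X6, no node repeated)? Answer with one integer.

A backdoor path from X6 to X10 is any simple undirected path whose first edge points into X6 (i.e. leaves X6 via a parent).
Parents of X6: {X11}.
Enumerating:
  P1: X6 <- X11 <- X5 -> X10
  P2: X6 <- X11 <- X5 -> X2 <- X8 -> X10
  P3: X6 <- X11 <- X5 -> X9 <- X7 -> X10
  P4: X6 <- X11 -> X2 <- X8 -> X10
  P5: X6 <- X11 -> X2 <- X5 -> X10
  P6: X6 <- X11 -> X2 <- X5 -> X9 <- X7 -> X10
That exhausts the simple backdoor paths. Count: 6.

6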